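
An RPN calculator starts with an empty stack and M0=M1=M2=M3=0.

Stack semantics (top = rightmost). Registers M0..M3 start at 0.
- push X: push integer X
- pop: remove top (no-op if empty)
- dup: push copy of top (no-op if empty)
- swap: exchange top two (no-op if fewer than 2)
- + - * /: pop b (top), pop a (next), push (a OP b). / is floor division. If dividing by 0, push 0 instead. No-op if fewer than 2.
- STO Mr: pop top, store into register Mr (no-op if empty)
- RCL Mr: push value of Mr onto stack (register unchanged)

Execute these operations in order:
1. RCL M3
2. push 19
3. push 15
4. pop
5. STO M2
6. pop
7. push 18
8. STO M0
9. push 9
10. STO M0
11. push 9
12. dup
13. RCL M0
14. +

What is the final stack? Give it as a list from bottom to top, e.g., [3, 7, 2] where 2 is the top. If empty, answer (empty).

After op 1 (RCL M3): stack=[0] mem=[0,0,0,0]
After op 2 (push 19): stack=[0,19] mem=[0,0,0,0]
After op 3 (push 15): stack=[0,19,15] mem=[0,0,0,0]
After op 4 (pop): stack=[0,19] mem=[0,0,0,0]
After op 5 (STO M2): stack=[0] mem=[0,0,19,0]
After op 6 (pop): stack=[empty] mem=[0,0,19,0]
After op 7 (push 18): stack=[18] mem=[0,0,19,0]
After op 8 (STO M0): stack=[empty] mem=[18,0,19,0]
After op 9 (push 9): stack=[9] mem=[18,0,19,0]
After op 10 (STO M0): stack=[empty] mem=[9,0,19,0]
After op 11 (push 9): stack=[9] mem=[9,0,19,0]
After op 12 (dup): stack=[9,9] mem=[9,0,19,0]
After op 13 (RCL M0): stack=[9,9,9] mem=[9,0,19,0]
After op 14 (+): stack=[9,18] mem=[9,0,19,0]

Answer: [9, 18]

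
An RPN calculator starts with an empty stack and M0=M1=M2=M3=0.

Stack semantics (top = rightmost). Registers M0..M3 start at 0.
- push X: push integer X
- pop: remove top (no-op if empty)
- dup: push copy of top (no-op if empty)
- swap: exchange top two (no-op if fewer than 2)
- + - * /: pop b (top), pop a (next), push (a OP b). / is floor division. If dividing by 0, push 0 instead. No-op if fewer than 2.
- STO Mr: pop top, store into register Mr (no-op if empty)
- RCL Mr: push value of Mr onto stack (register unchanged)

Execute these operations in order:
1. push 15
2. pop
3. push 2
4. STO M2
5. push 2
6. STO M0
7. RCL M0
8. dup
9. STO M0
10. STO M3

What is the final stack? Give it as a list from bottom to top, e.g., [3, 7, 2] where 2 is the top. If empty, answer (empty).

After op 1 (push 15): stack=[15] mem=[0,0,0,0]
After op 2 (pop): stack=[empty] mem=[0,0,0,0]
After op 3 (push 2): stack=[2] mem=[0,0,0,0]
After op 4 (STO M2): stack=[empty] mem=[0,0,2,0]
After op 5 (push 2): stack=[2] mem=[0,0,2,0]
After op 6 (STO M0): stack=[empty] mem=[2,0,2,0]
After op 7 (RCL M0): stack=[2] mem=[2,0,2,0]
After op 8 (dup): stack=[2,2] mem=[2,0,2,0]
After op 9 (STO M0): stack=[2] mem=[2,0,2,0]
After op 10 (STO M3): stack=[empty] mem=[2,0,2,2]

Answer: (empty)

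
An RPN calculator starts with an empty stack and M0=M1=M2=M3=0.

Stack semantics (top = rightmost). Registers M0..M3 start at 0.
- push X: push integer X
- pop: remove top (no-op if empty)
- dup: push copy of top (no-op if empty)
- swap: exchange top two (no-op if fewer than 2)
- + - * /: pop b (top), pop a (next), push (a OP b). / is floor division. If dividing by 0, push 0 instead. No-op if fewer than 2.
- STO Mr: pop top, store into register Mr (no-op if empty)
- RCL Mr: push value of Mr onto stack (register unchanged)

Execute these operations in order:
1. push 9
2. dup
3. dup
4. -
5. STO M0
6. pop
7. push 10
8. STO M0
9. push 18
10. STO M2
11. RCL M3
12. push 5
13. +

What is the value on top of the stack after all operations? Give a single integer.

After op 1 (push 9): stack=[9] mem=[0,0,0,0]
After op 2 (dup): stack=[9,9] mem=[0,0,0,0]
After op 3 (dup): stack=[9,9,9] mem=[0,0,0,0]
After op 4 (-): stack=[9,0] mem=[0,0,0,0]
After op 5 (STO M0): stack=[9] mem=[0,0,0,0]
After op 6 (pop): stack=[empty] mem=[0,0,0,0]
After op 7 (push 10): stack=[10] mem=[0,0,0,0]
After op 8 (STO M0): stack=[empty] mem=[10,0,0,0]
After op 9 (push 18): stack=[18] mem=[10,0,0,0]
After op 10 (STO M2): stack=[empty] mem=[10,0,18,0]
After op 11 (RCL M3): stack=[0] mem=[10,0,18,0]
After op 12 (push 5): stack=[0,5] mem=[10,0,18,0]
After op 13 (+): stack=[5] mem=[10,0,18,0]

Answer: 5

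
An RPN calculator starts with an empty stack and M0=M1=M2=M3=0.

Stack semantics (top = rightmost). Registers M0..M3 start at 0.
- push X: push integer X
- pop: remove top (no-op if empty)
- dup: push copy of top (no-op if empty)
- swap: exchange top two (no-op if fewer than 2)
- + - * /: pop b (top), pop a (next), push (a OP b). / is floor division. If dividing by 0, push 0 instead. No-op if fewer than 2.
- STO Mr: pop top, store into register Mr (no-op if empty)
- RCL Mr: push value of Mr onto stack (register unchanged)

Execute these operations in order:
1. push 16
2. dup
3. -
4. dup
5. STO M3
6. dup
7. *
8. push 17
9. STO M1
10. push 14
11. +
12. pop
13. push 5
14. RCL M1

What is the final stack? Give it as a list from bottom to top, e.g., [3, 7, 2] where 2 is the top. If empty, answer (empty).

Answer: [5, 17]

Derivation:
After op 1 (push 16): stack=[16] mem=[0,0,0,0]
After op 2 (dup): stack=[16,16] mem=[0,0,0,0]
After op 3 (-): stack=[0] mem=[0,0,0,0]
After op 4 (dup): stack=[0,0] mem=[0,0,0,0]
After op 5 (STO M3): stack=[0] mem=[0,0,0,0]
After op 6 (dup): stack=[0,0] mem=[0,0,0,0]
After op 7 (*): stack=[0] mem=[0,0,0,0]
After op 8 (push 17): stack=[0,17] mem=[0,0,0,0]
After op 9 (STO M1): stack=[0] mem=[0,17,0,0]
After op 10 (push 14): stack=[0,14] mem=[0,17,0,0]
After op 11 (+): stack=[14] mem=[0,17,0,0]
After op 12 (pop): stack=[empty] mem=[0,17,0,0]
After op 13 (push 5): stack=[5] mem=[0,17,0,0]
After op 14 (RCL M1): stack=[5,17] mem=[0,17,0,0]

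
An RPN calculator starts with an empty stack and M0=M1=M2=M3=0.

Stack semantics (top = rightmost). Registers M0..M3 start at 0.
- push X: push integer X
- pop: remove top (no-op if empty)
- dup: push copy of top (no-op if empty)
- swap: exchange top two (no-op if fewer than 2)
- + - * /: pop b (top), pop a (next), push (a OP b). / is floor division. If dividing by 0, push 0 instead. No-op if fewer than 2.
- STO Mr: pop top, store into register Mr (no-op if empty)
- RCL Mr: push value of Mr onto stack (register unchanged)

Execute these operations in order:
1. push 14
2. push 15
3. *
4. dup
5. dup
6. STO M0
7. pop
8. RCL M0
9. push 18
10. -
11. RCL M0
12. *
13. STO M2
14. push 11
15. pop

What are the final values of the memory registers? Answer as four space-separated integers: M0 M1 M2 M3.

Answer: 210 0 40320 0

Derivation:
After op 1 (push 14): stack=[14] mem=[0,0,0,0]
After op 2 (push 15): stack=[14,15] mem=[0,0,0,0]
After op 3 (*): stack=[210] mem=[0,0,0,0]
After op 4 (dup): stack=[210,210] mem=[0,0,0,0]
After op 5 (dup): stack=[210,210,210] mem=[0,0,0,0]
After op 6 (STO M0): stack=[210,210] mem=[210,0,0,0]
After op 7 (pop): stack=[210] mem=[210,0,0,0]
After op 8 (RCL M0): stack=[210,210] mem=[210,0,0,0]
After op 9 (push 18): stack=[210,210,18] mem=[210,0,0,0]
After op 10 (-): stack=[210,192] mem=[210,0,0,0]
After op 11 (RCL M0): stack=[210,192,210] mem=[210,0,0,0]
After op 12 (*): stack=[210,40320] mem=[210,0,0,0]
After op 13 (STO M2): stack=[210] mem=[210,0,40320,0]
After op 14 (push 11): stack=[210,11] mem=[210,0,40320,0]
After op 15 (pop): stack=[210] mem=[210,0,40320,0]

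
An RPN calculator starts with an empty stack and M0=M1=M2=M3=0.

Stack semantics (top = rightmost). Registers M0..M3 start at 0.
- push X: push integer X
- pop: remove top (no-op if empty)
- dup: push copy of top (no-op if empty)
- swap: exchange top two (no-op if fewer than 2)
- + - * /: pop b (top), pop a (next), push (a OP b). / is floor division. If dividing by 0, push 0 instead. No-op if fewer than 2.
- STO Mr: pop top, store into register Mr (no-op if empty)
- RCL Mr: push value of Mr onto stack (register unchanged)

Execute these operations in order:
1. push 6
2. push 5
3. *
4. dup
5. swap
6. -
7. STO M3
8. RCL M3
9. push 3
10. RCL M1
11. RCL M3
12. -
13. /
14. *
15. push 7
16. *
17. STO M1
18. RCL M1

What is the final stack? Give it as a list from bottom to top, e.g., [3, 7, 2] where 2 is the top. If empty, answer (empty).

After op 1 (push 6): stack=[6] mem=[0,0,0,0]
After op 2 (push 5): stack=[6,5] mem=[0,0,0,0]
After op 3 (*): stack=[30] mem=[0,0,0,0]
After op 4 (dup): stack=[30,30] mem=[0,0,0,0]
After op 5 (swap): stack=[30,30] mem=[0,0,0,0]
After op 6 (-): stack=[0] mem=[0,0,0,0]
After op 7 (STO M3): stack=[empty] mem=[0,0,0,0]
After op 8 (RCL M3): stack=[0] mem=[0,0,0,0]
After op 9 (push 3): stack=[0,3] mem=[0,0,0,0]
After op 10 (RCL M1): stack=[0,3,0] mem=[0,0,0,0]
After op 11 (RCL M3): stack=[0,3,0,0] mem=[0,0,0,0]
After op 12 (-): stack=[0,3,0] mem=[0,0,0,0]
After op 13 (/): stack=[0,0] mem=[0,0,0,0]
After op 14 (*): stack=[0] mem=[0,0,0,0]
After op 15 (push 7): stack=[0,7] mem=[0,0,0,0]
After op 16 (*): stack=[0] mem=[0,0,0,0]
After op 17 (STO M1): stack=[empty] mem=[0,0,0,0]
After op 18 (RCL M1): stack=[0] mem=[0,0,0,0]

Answer: [0]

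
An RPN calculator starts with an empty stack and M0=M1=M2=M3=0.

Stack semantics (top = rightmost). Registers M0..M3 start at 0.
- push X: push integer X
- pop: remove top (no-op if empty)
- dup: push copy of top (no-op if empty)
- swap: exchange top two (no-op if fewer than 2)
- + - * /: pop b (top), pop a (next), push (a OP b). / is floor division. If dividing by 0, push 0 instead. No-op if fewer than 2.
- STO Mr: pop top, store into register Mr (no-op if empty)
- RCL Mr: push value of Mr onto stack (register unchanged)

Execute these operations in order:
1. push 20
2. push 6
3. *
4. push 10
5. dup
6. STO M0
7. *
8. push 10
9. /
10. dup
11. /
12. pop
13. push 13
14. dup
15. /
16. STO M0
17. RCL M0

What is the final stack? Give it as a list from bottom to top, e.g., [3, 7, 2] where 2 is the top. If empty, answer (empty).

After op 1 (push 20): stack=[20] mem=[0,0,0,0]
After op 2 (push 6): stack=[20,6] mem=[0,0,0,0]
After op 3 (*): stack=[120] mem=[0,0,0,0]
After op 4 (push 10): stack=[120,10] mem=[0,0,0,0]
After op 5 (dup): stack=[120,10,10] mem=[0,0,0,0]
After op 6 (STO M0): stack=[120,10] mem=[10,0,0,0]
After op 7 (*): stack=[1200] mem=[10,0,0,0]
After op 8 (push 10): stack=[1200,10] mem=[10,0,0,0]
After op 9 (/): stack=[120] mem=[10,0,0,0]
After op 10 (dup): stack=[120,120] mem=[10,0,0,0]
After op 11 (/): stack=[1] mem=[10,0,0,0]
After op 12 (pop): stack=[empty] mem=[10,0,0,0]
After op 13 (push 13): stack=[13] mem=[10,0,0,0]
After op 14 (dup): stack=[13,13] mem=[10,0,0,0]
After op 15 (/): stack=[1] mem=[10,0,0,0]
After op 16 (STO M0): stack=[empty] mem=[1,0,0,0]
After op 17 (RCL M0): stack=[1] mem=[1,0,0,0]

Answer: [1]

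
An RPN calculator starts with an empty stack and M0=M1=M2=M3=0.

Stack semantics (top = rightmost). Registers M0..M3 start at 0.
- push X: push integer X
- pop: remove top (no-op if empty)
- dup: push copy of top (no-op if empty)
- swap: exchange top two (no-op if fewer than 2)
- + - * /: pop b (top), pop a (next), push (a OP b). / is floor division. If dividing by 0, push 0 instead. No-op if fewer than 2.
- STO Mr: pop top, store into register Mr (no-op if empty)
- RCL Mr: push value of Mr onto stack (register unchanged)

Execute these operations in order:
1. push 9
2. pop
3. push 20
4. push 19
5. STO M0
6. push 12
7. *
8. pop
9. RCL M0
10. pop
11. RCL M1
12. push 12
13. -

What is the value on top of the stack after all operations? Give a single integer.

After op 1 (push 9): stack=[9] mem=[0,0,0,0]
After op 2 (pop): stack=[empty] mem=[0,0,0,0]
After op 3 (push 20): stack=[20] mem=[0,0,0,0]
After op 4 (push 19): stack=[20,19] mem=[0,0,0,0]
After op 5 (STO M0): stack=[20] mem=[19,0,0,0]
After op 6 (push 12): stack=[20,12] mem=[19,0,0,0]
After op 7 (*): stack=[240] mem=[19,0,0,0]
After op 8 (pop): stack=[empty] mem=[19,0,0,0]
After op 9 (RCL M0): stack=[19] mem=[19,0,0,0]
After op 10 (pop): stack=[empty] mem=[19,0,0,0]
After op 11 (RCL M1): stack=[0] mem=[19,0,0,0]
After op 12 (push 12): stack=[0,12] mem=[19,0,0,0]
After op 13 (-): stack=[-12] mem=[19,0,0,0]

Answer: -12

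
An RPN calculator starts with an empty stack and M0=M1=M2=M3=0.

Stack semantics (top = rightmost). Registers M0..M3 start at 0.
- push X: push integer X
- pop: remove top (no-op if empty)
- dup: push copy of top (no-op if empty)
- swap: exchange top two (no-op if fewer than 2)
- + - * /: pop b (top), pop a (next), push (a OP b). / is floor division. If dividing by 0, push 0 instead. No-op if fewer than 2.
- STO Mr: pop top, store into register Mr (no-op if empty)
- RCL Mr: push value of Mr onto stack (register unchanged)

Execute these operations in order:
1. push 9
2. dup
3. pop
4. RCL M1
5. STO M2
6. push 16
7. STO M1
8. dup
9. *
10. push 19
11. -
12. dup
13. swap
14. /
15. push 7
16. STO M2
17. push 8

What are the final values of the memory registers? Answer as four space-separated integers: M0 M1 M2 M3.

After op 1 (push 9): stack=[9] mem=[0,0,0,0]
After op 2 (dup): stack=[9,9] mem=[0,0,0,0]
After op 3 (pop): stack=[9] mem=[0,0,0,0]
After op 4 (RCL M1): stack=[9,0] mem=[0,0,0,0]
After op 5 (STO M2): stack=[9] mem=[0,0,0,0]
After op 6 (push 16): stack=[9,16] mem=[0,0,0,0]
After op 7 (STO M1): stack=[9] mem=[0,16,0,0]
After op 8 (dup): stack=[9,9] mem=[0,16,0,0]
After op 9 (*): stack=[81] mem=[0,16,0,0]
After op 10 (push 19): stack=[81,19] mem=[0,16,0,0]
After op 11 (-): stack=[62] mem=[0,16,0,0]
After op 12 (dup): stack=[62,62] mem=[0,16,0,0]
After op 13 (swap): stack=[62,62] mem=[0,16,0,0]
After op 14 (/): stack=[1] mem=[0,16,0,0]
After op 15 (push 7): stack=[1,7] mem=[0,16,0,0]
After op 16 (STO M2): stack=[1] mem=[0,16,7,0]
After op 17 (push 8): stack=[1,8] mem=[0,16,7,0]

Answer: 0 16 7 0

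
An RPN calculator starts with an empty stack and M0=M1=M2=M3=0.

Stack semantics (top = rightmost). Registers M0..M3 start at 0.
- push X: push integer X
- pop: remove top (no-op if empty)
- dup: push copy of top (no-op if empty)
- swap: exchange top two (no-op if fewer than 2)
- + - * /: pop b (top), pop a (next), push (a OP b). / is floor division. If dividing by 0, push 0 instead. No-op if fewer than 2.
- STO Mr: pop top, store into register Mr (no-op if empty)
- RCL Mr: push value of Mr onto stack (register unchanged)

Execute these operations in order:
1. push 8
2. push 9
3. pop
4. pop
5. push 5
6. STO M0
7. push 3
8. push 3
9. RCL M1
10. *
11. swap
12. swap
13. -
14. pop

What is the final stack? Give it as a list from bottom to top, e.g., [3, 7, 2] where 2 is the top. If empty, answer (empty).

Answer: (empty)

Derivation:
After op 1 (push 8): stack=[8] mem=[0,0,0,0]
After op 2 (push 9): stack=[8,9] mem=[0,0,0,0]
After op 3 (pop): stack=[8] mem=[0,0,0,0]
After op 4 (pop): stack=[empty] mem=[0,0,0,0]
After op 5 (push 5): stack=[5] mem=[0,0,0,0]
After op 6 (STO M0): stack=[empty] mem=[5,0,0,0]
After op 7 (push 3): stack=[3] mem=[5,0,0,0]
After op 8 (push 3): stack=[3,3] mem=[5,0,0,0]
After op 9 (RCL M1): stack=[3,3,0] mem=[5,0,0,0]
After op 10 (*): stack=[3,0] mem=[5,0,0,0]
After op 11 (swap): stack=[0,3] mem=[5,0,0,0]
After op 12 (swap): stack=[3,0] mem=[5,0,0,0]
After op 13 (-): stack=[3] mem=[5,0,0,0]
After op 14 (pop): stack=[empty] mem=[5,0,0,0]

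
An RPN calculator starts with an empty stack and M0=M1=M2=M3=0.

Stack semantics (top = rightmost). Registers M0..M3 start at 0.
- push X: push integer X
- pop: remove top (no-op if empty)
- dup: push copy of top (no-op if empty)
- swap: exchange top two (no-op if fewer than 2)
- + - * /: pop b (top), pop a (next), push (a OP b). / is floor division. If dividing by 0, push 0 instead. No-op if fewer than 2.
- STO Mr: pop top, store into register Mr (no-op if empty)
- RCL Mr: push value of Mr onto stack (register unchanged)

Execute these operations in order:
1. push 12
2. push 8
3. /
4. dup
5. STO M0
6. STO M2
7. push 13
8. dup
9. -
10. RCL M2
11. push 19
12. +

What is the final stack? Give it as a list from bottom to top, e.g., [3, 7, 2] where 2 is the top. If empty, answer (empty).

After op 1 (push 12): stack=[12] mem=[0,0,0,0]
After op 2 (push 8): stack=[12,8] mem=[0,0,0,0]
After op 3 (/): stack=[1] mem=[0,0,0,0]
After op 4 (dup): stack=[1,1] mem=[0,0,0,0]
After op 5 (STO M0): stack=[1] mem=[1,0,0,0]
After op 6 (STO M2): stack=[empty] mem=[1,0,1,0]
After op 7 (push 13): stack=[13] mem=[1,0,1,0]
After op 8 (dup): stack=[13,13] mem=[1,0,1,0]
After op 9 (-): stack=[0] mem=[1,0,1,0]
After op 10 (RCL M2): stack=[0,1] mem=[1,0,1,0]
After op 11 (push 19): stack=[0,1,19] mem=[1,0,1,0]
After op 12 (+): stack=[0,20] mem=[1,0,1,0]

Answer: [0, 20]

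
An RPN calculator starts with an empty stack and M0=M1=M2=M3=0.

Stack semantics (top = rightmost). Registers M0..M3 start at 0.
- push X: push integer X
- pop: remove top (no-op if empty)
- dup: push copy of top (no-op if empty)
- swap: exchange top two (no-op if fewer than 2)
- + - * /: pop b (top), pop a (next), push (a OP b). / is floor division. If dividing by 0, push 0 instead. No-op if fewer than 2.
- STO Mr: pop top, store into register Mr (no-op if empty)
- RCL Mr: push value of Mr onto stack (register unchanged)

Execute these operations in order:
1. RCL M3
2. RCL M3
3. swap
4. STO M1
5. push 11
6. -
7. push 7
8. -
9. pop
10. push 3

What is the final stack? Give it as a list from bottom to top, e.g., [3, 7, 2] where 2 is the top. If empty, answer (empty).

After op 1 (RCL M3): stack=[0] mem=[0,0,0,0]
After op 2 (RCL M3): stack=[0,0] mem=[0,0,0,0]
After op 3 (swap): stack=[0,0] mem=[0,0,0,0]
After op 4 (STO M1): stack=[0] mem=[0,0,0,0]
After op 5 (push 11): stack=[0,11] mem=[0,0,0,0]
After op 6 (-): stack=[-11] mem=[0,0,0,0]
After op 7 (push 7): stack=[-11,7] mem=[0,0,0,0]
After op 8 (-): stack=[-18] mem=[0,0,0,0]
After op 9 (pop): stack=[empty] mem=[0,0,0,0]
After op 10 (push 3): stack=[3] mem=[0,0,0,0]

Answer: [3]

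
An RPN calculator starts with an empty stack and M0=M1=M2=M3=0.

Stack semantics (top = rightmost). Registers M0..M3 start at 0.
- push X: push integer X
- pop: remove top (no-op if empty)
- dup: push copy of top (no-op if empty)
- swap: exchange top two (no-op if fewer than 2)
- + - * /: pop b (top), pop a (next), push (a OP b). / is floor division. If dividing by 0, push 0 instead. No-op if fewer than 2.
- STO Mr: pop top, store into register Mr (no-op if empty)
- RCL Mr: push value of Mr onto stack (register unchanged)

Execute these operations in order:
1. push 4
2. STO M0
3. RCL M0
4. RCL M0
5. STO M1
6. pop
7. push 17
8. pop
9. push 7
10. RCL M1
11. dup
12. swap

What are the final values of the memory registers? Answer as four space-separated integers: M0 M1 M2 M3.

Answer: 4 4 0 0

Derivation:
After op 1 (push 4): stack=[4] mem=[0,0,0,0]
After op 2 (STO M0): stack=[empty] mem=[4,0,0,0]
After op 3 (RCL M0): stack=[4] mem=[4,0,0,0]
After op 4 (RCL M0): stack=[4,4] mem=[4,0,0,0]
After op 5 (STO M1): stack=[4] mem=[4,4,0,0]
After op 6 (pop): stack=[empty] mem=[4,4,0,0]
After op 7 (push 17): stack=[17] mem=[4,4,0,0]
After op 8 (pop): stack=[empty] mem=[4,4,0,0]
After op 9 (push 7): stack=[7] mem=[4,4,0,0]
After op 10 (RCL M1): stack=[7,4] mem=[4,4,0,0]
After op 11 (dup): stack=[7,4,4] mem=[4,4,0,0]
After op 12 (swap): stack=[7,4,4] mem=[4,4,0,0]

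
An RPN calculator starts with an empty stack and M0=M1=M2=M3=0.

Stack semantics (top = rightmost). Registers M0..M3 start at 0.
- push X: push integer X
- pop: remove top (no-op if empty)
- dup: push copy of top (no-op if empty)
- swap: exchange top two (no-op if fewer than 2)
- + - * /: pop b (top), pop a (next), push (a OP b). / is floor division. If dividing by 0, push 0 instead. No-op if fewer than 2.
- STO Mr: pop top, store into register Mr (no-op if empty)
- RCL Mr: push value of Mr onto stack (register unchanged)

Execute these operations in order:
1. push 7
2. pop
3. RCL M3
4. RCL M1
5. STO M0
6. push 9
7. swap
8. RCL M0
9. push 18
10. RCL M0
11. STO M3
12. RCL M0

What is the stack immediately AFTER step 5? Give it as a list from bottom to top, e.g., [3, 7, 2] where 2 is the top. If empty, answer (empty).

After op 1 (push 7): stack=[7] mem=[0,0,0,0]
After op 2 (pop): stack=[empty] mem=[0,0,0,0]
After op 3 (RCL M3): stack=[0] mem=[0,0,0,0]
After op 4 (RCL M1): stack=[0,0] mem=[0,0,0,0]
After op 5 (STO M0): stack=[0] mem=[0,0,0,0]

[0]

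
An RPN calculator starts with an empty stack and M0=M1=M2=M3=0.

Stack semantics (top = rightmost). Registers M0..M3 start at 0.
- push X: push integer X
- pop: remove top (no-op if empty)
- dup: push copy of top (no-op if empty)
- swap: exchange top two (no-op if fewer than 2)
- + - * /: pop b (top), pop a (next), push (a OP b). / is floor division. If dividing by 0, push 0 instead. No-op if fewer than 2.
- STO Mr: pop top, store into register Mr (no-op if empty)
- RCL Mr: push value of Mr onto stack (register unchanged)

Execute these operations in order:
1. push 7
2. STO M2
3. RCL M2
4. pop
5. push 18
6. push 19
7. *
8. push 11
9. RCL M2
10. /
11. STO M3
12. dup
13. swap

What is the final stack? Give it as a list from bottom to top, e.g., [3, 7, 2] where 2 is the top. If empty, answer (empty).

After op 1 (push 7): stack=[7] mem=[0,0,0,0]
After op 2 (STO M2): stack=[empty] mem=[0,0,7,0]
After op 3 (RCL M2): stack=[7] mem=[0,0,7,0]
After op 4 (pop): stack=[empty] mem=[0,0,7,0]
After op 5 (push 18): stack=[18] mem=[0,0,7,0]
After op 6 (push 19): stack=[18,19] mem=[0,0,7,0]
After op 7 (*): stack=[342] mem=[0,0,7,0]
After op 8 (push 11): stack=[342,11] mem=[0,0,7,0]
After op 9 (RCL M2): stack=[342,11,7] mem=[0,0,7,0]
After op 10 (/): stack=[342,1] mem=[0,0,7,0]
After op 11 (STO M3): stack=[342] mem=[0,0,7,1]
After op 12 (dup): stack=[342,342] mem=[0,0,7,1]
After op 13 (swap): stack=[342,342] mem=[0,0,7,1]

Answer: [342, 342]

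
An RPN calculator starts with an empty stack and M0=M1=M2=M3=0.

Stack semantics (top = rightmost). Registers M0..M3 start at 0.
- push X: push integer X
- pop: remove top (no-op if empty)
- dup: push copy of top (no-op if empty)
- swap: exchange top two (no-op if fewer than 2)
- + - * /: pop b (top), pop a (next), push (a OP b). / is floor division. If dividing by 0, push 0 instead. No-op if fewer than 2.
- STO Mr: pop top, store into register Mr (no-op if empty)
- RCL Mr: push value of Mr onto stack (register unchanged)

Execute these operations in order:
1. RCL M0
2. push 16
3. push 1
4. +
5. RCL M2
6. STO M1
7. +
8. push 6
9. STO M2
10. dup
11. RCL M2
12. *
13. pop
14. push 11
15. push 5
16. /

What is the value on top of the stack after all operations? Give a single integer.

Answer: 2

Derivation:
After op 1 (RCL M0): stack=[0] mem=[0,0,0,0]
After op 2 (push 16): stack=[0,16] mem=[0,0,0,0]
After op 3 (push 1): stack=[0,16,1] mem=[0,0,0,0]
After op 4 (+): stack=[0,17] mem=[0,0,0,0]
After op 5 (RCL M2): stack=[0,17,0] mem=[0,0,0,0]
After op 6 (STO M1): stack=[0,17] mem=[0,0,0,0]
After op 7 (+): stack=[17] mem=[0,0,0,0]
After op 8 (push 6): stack=[17,6] mem=[0,0,0,0]
After op 9 (STO M2): stack=[17] mem=[0,0,6,0]
After op 10 (dup): stack=[17,17] mem=[0,0,6,0]
After op 11 (RCL M2): stack=[17,17,6] mem=[0,0,6,0]
After op 12 (*): stack=[17,102] mem=[0,0,6,0]
After op 13 (pop): stack=[17] mem=[0,0,6,0]
After op 14 (push 11): stack=[17,11] mem=[0,0,6,0]
After op 15 (push 5): stack=[17,11,5] mem=[0,0,6,0]
After op 16 (/): stack=[17,2] mem=[0,0,6,0]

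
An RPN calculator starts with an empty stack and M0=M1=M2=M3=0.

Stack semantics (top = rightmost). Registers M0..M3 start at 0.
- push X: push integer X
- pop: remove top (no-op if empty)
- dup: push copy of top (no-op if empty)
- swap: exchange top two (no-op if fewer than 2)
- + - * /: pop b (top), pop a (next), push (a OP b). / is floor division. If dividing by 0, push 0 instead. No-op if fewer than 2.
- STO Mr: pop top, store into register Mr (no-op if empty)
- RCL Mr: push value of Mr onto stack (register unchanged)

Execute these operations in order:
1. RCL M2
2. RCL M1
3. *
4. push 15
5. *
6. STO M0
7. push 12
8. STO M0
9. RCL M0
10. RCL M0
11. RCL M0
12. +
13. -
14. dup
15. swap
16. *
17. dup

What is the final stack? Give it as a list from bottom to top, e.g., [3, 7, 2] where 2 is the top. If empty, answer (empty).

After op 1 (RCL M2): stack=[0] mem=[0,0,0,0]
After op 2 (RCL M1): stack=[0,0] mem=[0,0,0,0]
After op 3 (*): stack=[0] mem=[0,0,0,0]
After op 4 (push 15): stack=[0,15] mem=[0,0,0,0]
After op 5 (*): stack=[0] mem=[0,0,0,0]
After op 6 (STO M0): stack=[empty] mem=[0,0,0,0]
After op 7 (push 12): stack=[12] mem=[0,0,0,0]
After op 8 (STO M0): stack=[empty] mem=[12,0,0,0]
After op 9 (RCL M0): stack=[12] mem=[12,0,0,0]
After op 10 (RCL M0): stack=[12,12] mem=[12,0,0,0]
After op 11 (RCL M0): stack=[12,12,12] mem=[12,0,0,0]
After op 12 (+): stack=[12,24] mem=[12,0,0,0]
After op 13 (-): stack=[-12] mem=[12,0,0,0]
After op 14 (dup): stack=[-12,-12] mem=[12,0,0,0]
After op 15 (swap): stack=[-12,-12] mem=[12,0,0,0]
After op 16 (*): stack=[144] mem=[12,0,0,0]
After op 17 (dup): stack=[144,144] mem=[12,0,0,0]

Answer: [144, 144]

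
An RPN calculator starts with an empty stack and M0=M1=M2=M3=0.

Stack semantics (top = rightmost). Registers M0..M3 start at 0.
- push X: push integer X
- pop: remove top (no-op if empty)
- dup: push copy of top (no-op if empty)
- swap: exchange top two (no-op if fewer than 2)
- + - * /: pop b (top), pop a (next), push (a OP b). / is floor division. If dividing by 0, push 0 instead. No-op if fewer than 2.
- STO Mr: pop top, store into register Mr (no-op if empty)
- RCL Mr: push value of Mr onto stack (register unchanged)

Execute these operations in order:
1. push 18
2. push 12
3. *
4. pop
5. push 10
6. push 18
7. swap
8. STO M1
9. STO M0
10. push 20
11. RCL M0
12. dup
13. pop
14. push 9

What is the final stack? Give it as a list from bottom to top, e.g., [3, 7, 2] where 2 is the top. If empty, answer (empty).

Answer: [20, 18, 9]

Derivation:
After op 1 (push 18): stack=[18] mem=[0,0,0,0]
After op 2 (push 12): stack=[18,12] mem=[0,0,0,0]
After op 3 (*): stack=[216] mem=[0,0,0,0]
After op 4 (pop): stack=[empty] mem=[0,0,0,0]
After op 5 (push 10): stack=[10] mem=[0,0,0,0]
After op 6 (push 18): stack=[10,18] mem=[0,0,0,0]
After op 7 (swap): stack=[18,10] mem=[0,0,0,0]
After op 8 (STO M1): stack=[18] mem=[0,10,0,0]
After op 9 (STO M0): stack=[empty] mem=[18,10,0,0]
After op 10 (push 20): stack=[20] mem=[18,10,0,0]
After op 11 (RCL M0): stack=[20,18] mem=[18,10,0,0]
After op 12 (dup): stack=[20,18,18] mem=[18,10,0,0]
After op 13 (pop): stack=[20,18] mem=[18,10,0,0]
After op 14 (push 9): stack=[20,18,9] mem=[18,10,0,0]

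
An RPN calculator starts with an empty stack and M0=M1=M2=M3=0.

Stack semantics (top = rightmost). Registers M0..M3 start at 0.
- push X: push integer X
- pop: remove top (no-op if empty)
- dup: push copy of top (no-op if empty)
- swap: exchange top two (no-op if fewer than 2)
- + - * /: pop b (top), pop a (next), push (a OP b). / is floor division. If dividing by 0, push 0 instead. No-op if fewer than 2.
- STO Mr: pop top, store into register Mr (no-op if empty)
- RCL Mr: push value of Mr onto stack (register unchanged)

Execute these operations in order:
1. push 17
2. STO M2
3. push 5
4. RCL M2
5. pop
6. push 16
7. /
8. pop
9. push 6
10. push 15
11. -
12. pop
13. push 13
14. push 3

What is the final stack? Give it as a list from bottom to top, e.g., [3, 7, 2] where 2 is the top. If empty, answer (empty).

After op 1 (push 17): stack=[17] mem=[0,0,0,0]
After op 2 (STO M2): stack=[empty] mem=[0,0,17,0]
After op 3 (push 5): stack=[5] mem=[0,0,17,0]
After op 4 (RCL M2): stack=[5,17] mem=[0,0,17,0]
After op 5 (pop): stack=[5] mem=[0,0,17,0]
After op 6 (push 16): stack=[5,16] mem=[0,0,17,0]
After op 7 (/): stack=[0] mem=[0,0,17,0]
After op 8 (pop): stack=[empty] mem=[0,0,17,0]
After op 9 (push 6): stack=[6] mem=[0,0,17,0]
After op 10 (push 15): stack=[6,15] mem=[0,0,17,0]
After op 11 (-): stack=[-9] mem=[0,0,17,0]
After op 12 (pop): stack=[empty] mem=[0,0,17,0]
After op 13 (push 13): stack=[13] mem=[0,0,17,0]
After op 14 (push 3): stack=[13,3] mem=[0,0,17,0]

Answer: [13, 3]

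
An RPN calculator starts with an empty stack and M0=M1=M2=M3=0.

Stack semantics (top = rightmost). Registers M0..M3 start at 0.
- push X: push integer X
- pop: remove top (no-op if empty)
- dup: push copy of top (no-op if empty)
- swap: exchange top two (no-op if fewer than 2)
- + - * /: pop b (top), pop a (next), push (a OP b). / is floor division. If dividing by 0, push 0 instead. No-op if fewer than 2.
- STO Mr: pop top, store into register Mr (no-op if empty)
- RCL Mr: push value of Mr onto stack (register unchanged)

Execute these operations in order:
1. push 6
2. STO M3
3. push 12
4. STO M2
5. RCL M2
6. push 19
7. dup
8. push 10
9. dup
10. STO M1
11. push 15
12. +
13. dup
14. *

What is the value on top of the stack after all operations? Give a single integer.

After op 1 (push 6): stack=[6] mem=[0,0,0,0]
After op 2 (STO M3): stack=[empty] mem=[0,0,0,6]
After op 3 (push 12): stack=[12] mem=[0,0,0,6]
After op 4 (STO M2): stack=[empty] mem=[0,0,12,6]
After op 5 (RCL M2): stack=[12] mem=[0,0,12,6]
After op 6 (push 19): stack=[12,19] mem=[0,0,12,6]
After op 7 (dup): stack=[12,19,19] mem=[0,0,12,6]
After op 8 (push 10): stack=[12,19,19,10] mem=[0,0,12,6]
After op 9 (dup): stack=[12,19,19,10,10] mem=[0,0,12,6]
After op 10 (STO M1): stack=[12,19,19,10] mem=[0,10,12,6]
After op 11 (push 15): stack=[12,19,19,10,15] mem=[0,10,12,6]
After op 12 (+): stack=[12,19,19,25] mem=[0,10,12,6]
After op 13 (dup): stack=[12,19,19,25,25] mem=[0,10,12,6]
After op 14 (*): stack=[12,19,19,625] mem=[0,10,12,6]

Answer: 625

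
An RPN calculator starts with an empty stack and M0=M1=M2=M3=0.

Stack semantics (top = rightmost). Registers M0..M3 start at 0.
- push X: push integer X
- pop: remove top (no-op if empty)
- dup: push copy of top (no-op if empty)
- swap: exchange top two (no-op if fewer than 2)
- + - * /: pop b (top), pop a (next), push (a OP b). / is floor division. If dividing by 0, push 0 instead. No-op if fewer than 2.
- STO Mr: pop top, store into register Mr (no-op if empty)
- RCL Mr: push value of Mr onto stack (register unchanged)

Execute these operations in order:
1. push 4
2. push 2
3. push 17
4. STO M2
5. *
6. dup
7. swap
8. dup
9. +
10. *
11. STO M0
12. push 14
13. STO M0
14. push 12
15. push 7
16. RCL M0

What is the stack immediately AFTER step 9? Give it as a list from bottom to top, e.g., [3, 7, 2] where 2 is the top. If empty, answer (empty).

After op 1 (push 4): stack=[4] mem=[0,0,0,0]
After op 2 (push 2): stack=[4,2] mem=[0,0,0,0]
After op 3 (push 17): stack=[4,2,17] mem=[0,0,0,0]
After op 4 (STO M2): stack=[4,2] mem=[0,0,17,0]
After op 5 (*): stack=[8] mem=[0,0,17,0]
After op 6 (dup): stack=[8,8] mem=[0,0,17,0]
After op 7 (swap): stack=[8,8] mem=[0,0,17,0]
After op 8 (dup): stack=[8,8,8] mem=[0,0,17,0]
After op 9 (+): stack=[8,16] mem=[0,0,17,0]

[8, 16]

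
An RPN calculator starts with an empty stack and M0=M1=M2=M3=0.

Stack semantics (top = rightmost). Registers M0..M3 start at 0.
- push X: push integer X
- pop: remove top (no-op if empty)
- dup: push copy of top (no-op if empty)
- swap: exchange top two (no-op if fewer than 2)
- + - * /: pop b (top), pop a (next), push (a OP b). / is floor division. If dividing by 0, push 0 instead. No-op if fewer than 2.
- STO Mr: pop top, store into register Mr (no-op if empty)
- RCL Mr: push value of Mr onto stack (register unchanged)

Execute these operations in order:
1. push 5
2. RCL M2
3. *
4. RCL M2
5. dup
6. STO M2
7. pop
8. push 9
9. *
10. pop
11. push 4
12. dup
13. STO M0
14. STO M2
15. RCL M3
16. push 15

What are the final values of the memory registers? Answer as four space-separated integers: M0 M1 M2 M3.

Answer: 4 0 4 0

Derivation:
After op 1 (push 5): stack=[5] mem=[0,0,0,0]
After op 2 (RCL M2): stack=[5,0] mem=[0,0,0,0]
After op 3 (*): stack=[0] mem=[0,0,0,0]
After op 4 (RCL M2): stack=[0,0] mem=[0,0,0,0]
After op 5 (dup): stack=[0,0,0] mem=[0,0,0,0]
After op 6 (STO M2): stack=[0,0] mem=[0,0,0,0]
After op 7 (pop): stack=[0] mem=[0,0,0,0]
After op 8 (push 9): stack=[0,9] mem=[0,0,0,0]
After op 9 (*): stack=[0] mem=[0,0,0,0]
After op 10 (pop): stack=[empty] mem=[0,0,0,0]
After op 11 (push 4): stack=[4] mem=[0,0,0,0]
After op 12 (dup): stack=[4,4] mem=[0,0,0,0]
After op 13 (STO M0): stack=[4] mem=[4,0,0,0]
After op 14 (STO M2): stack=[empty] mem=[4,0,4,0]
After op 15 (RCL M3): stack=[0] mem=[4,0,4,0]
After op 16 (push 15): stack=[0,15] mem=[4,0,4,0]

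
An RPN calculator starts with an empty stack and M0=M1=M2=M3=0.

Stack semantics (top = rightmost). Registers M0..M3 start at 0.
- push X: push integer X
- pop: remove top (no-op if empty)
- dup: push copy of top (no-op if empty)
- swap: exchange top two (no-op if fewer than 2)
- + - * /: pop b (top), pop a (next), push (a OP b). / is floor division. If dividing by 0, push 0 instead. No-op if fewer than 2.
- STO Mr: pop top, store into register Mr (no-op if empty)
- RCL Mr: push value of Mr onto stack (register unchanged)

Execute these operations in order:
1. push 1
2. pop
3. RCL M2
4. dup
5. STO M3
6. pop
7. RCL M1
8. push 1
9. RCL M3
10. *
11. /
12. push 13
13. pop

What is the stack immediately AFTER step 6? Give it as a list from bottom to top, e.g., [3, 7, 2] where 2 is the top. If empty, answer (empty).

After op 1 (push 1): stack=[1] mem=[0,0,0,0]
After op 2 (pop): stack=[empty] mem=[0,0,0,0]
After op 3 (RCL M2): stack=[0] mem=[0,0,0,0]
After op 4 (dup): stack=[0,0] mem=[0,0,0,0]
After op 5 (STO M3): stack=[0] mem=[0,0,0,0]
After op 6 (pop): stack=[empty] mem=[0,0,0,0]

(empty)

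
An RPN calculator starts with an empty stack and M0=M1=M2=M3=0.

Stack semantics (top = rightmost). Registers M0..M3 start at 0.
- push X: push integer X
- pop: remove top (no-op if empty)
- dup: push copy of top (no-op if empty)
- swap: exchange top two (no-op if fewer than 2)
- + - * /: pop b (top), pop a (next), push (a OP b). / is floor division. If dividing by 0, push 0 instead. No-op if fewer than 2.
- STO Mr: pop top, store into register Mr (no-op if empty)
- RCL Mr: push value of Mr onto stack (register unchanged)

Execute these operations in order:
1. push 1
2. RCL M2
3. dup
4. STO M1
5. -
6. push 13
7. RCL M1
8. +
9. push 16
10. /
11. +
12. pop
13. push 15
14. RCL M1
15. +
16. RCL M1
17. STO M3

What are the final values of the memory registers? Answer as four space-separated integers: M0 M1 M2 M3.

Answer: 0 0 0 0

Derivation:
After op 1 (push 1): stack=[1] mem=[0,0,0,0]
After op 2 (RCL M2): stack=[1,0] mem=[0,0,0,0]
After op 3 (dup): stack=[1,0,0] mem=[0,0,0,0]
After op 4 (STO M1): stack=[1,0] mem=[0,0,0,0]
After op 5 (-): stack=[1] mem=[0,0,0,0]
After op 6 (push 13): stack=[1,13] mem=[0,0,0,0]
After op 7 (RCL M1): stack=[1,13,0] mem=[0,0,0,0]
After op 8 (+): stack=[1,13] mem=[0,0,0,0]
After op 9 (push 16): stack=[1,13,16] mem=[0,0,0,0]
After op 10 (/): stack=[1,0] mem=[0,0,0,0]
After op 11 (+): stack=[1] mem=[0,0,0,0]
After op 12 (pop): stack=[empty] mem=[0,0,0,0]
After op 13 (push 15): stack=[15] mem=[0,0,0,0]
After op 14 (RCL M1): stack=[15,0] mem=[0,0,0,0]
After op 15 (+): stack=[15] mem=[0,0,0,0]
After op 16 (RCL M1): stack=[15,0] mem=[0,0,0,0]
After op 17 (STO M3): stack=[15] mem=[0,0,0,0]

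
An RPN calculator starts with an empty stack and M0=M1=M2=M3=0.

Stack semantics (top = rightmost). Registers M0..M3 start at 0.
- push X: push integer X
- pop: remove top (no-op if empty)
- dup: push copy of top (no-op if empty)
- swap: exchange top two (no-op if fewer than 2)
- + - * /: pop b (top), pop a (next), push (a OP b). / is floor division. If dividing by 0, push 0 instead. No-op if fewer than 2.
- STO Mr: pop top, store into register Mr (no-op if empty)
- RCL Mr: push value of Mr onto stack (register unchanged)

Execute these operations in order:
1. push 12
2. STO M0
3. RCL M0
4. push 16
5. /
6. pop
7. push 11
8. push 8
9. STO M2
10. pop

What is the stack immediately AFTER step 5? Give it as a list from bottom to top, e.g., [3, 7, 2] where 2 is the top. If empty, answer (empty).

After op 1 (push 12): stack=[12] mem=[0,0,0,0]
After op 2 (STO M0): stack=[empty] mem=[12,0,0,0]
After op 3 (RCL M0): stack=[12] mem=[12,0,0,0]
After op 4 (push 16): stack=[12,16] mem=[12,0,0,0]
After op 5 (/): stack=[0] mem=[12,0,0,0]

[0]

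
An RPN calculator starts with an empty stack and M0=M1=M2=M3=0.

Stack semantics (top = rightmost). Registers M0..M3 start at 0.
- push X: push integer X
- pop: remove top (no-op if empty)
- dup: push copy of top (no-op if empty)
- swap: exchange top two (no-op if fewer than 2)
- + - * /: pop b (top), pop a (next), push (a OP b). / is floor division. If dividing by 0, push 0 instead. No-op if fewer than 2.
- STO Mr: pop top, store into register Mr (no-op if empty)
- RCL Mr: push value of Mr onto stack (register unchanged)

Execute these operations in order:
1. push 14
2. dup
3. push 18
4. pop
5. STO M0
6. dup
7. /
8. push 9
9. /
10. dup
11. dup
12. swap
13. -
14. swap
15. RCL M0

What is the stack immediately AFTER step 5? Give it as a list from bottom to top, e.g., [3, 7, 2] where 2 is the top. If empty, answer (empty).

After op 1 (push 14): stack=[14] mem=[0,0,0,0]
After op 2 (dup): stack=[14,14] mem=[0,0,0,0]
After op 3 (push 18): stack=[14,14,18] mem=[0,0,0,0]
After op 4 (pop): stack=[14,14] mem=[0,0,0,0]
After op 5 (STO M0): stack=[14] mem=[14,0,0,0]

[14]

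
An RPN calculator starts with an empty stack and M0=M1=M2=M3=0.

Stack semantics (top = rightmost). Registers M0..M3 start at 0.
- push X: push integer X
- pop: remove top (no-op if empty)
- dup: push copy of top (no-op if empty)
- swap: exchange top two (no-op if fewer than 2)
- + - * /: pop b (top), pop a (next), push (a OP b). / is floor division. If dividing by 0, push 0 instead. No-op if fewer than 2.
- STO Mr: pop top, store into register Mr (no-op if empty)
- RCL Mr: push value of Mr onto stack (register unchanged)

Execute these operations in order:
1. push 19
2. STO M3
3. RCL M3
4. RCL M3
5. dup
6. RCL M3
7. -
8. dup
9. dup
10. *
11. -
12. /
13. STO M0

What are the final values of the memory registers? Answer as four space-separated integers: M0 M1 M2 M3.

Answer: 0 0 0 19

Derivation:
After op 1 (push 19): stack=[19] mem=[0,0,0,0]
After op 2 (STO M3): stack=[empty] mem=[0,0,0,19]
After op 3 (RCL M3): stack=[19] mem=[0,0,0,19]
After op 4 (RCL M3): stack=[19,19] mem=[0,0,0,19]
After op 5 (dup): stack=[19,19,19] mem=[0,0,0,19]
After op 6 (RCL M3): stack=[19,19,19,19] mem=[0,0,0,19]
After op 7 (-): stack=[19,19,0] mem=[0,0,0,19]
After op 8 (dup): stack=[19,19,0,0] mem=[0,0,0,19]
After op 9 (dup): stack=[19,19,0,0,0] mem=[0,0,0,19]
After op 10 (*): stack=[19,19,0,0] mem=[0,0,0,19]
After op 11 (-): stack=[19,19,0] mem=[0,0,0,19]
After op 12 (/): stack=[19,0] mem=[0,0,0,19]
After op 13 (STO M0): stack=[19] mem=[0,0,0,19]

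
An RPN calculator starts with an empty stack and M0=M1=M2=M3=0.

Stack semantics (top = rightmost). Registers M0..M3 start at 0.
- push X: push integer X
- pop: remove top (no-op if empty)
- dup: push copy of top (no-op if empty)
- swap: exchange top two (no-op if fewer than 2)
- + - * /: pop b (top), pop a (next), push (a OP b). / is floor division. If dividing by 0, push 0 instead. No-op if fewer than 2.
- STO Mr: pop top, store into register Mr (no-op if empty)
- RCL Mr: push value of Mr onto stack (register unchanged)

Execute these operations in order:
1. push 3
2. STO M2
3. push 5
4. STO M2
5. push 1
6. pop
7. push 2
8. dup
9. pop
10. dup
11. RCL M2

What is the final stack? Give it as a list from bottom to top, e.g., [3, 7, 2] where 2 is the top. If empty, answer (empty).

After op 1 (push 3): stack=[3] mem=[0,0,0,0]
After op 2 (STO M2): stack=[empty] mem=[0,0,3,0]
After op 3 (push 5): stack=[5] mem=[0,0,3,0]
After op 4 (STO M2): stack=[empty] mem=[0,0,5,0]
After op 5 (push 1): stack=[1] mem=[0,0,5,0]
After op 6 (pop): stack=[empty] mem=[0,0,5,0]
After op 7 (push 2): stack=[2] mem=[0,0,5,0]
After op 8 (dup): stack=[2,2] mem=[0,0,5,0]
After op 9 (pop): stack=[2] mem=[0,0,5,0]
After op 10 (dup): stack=[2,2] mem=[0,0,5,0]
After op 11 (RCL M2): stack=[2,2,5] mem=[0,0,5,0]

Answer: [2, 2, 5]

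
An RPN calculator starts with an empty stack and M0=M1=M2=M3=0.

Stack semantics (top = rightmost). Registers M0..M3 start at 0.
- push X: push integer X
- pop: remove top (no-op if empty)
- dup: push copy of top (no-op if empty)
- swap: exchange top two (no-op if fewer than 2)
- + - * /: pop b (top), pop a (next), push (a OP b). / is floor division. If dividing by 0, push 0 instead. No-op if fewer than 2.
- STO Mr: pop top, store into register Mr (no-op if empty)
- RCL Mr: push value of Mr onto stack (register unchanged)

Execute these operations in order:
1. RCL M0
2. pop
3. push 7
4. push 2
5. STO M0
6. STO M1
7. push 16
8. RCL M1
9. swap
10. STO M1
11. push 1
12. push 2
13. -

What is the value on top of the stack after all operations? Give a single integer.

After op 1 (RCL M0): stack=[0] mem=[0,0,0,0]
After op 2 (pop): stack=[empty] mem=[0,0,0,0]
After op 3 (push 7): stack=[7] mem=[0,0,0,0]
After op 4 (push 2): stack=[7,2] mem=[0,0,0,0]
After op 5 (STO M0): stack=[7] mem=[2,0,0,0]
After op 6 (STO M1): stack=[empty] mem=[2,7,0,0]
After op 7 (push 16): stack=[16] mem=[2,7,0,0]
After op 8 (RCL M1): stack=[16,7] mem=[2,7,0,0]
After op 9 (swap): stack=[7,16] mem=[2,7,0,0]
After op 10 (STO M1): stack=[7] mem=[2,16,0,0]
After op 11 (push 1): stack=[7,1] mem=[2,16,0,0]
After op 12 (push 2): stack=[7,1,2] mem=[2,16,0,0]
After op 13 (-): stack=[7,-1] mem=[2,16,0,0]

Answer: -1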